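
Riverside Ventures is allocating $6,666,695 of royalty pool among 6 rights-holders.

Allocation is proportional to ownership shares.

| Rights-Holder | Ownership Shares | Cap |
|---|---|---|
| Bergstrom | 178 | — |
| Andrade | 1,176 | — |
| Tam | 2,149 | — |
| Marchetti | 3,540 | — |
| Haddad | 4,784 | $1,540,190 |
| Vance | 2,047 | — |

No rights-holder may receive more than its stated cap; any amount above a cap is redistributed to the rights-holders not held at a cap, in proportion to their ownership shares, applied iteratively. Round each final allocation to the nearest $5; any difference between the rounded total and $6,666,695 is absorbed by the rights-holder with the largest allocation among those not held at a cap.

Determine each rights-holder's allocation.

Bergstrom: $100,385 · Andrade: $663,230 · Tam: $1,211,975 · Marchetti: $1,996,465 · Haddad: $1,540,190 · Vance: $1,154,450

Combined ownership shares = 13,874.
Proportional shares (ignoring caps): Bergstrom 85,532.05; Andrade 565,088.17; Tam 1,032,631.36; Marchetti 1,701,030.73; Haddad 2,298,794.07; Vance 983,618.62.
Cap binds for Haddad ($1,540,190); remaining pool $5,126,505 reallocated over remaining ownership shares 9,090.
Shares after redistribution: Bergstrom 100,387.01 → $100,385; Andrade 663,231.01 → $663,230; Tam 1,211,975.71 → $1,211,975; Marchetti 1,996,460.69 → $1,996,460; Vance 1,154,450.58 → $1,154,450.
Rounding difference +$5 applied to Marchetti → $1,996,465.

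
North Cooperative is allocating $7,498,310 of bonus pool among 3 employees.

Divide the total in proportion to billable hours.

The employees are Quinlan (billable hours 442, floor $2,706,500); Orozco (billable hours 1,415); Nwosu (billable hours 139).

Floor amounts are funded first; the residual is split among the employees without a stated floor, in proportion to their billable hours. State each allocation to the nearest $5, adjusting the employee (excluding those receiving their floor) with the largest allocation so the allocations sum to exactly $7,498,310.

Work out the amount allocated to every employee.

Fund the minimums — Quinlan $2,706,500. Residual $4,791,810.
Residual split over remaining billable hours 1,554: Orozco 4,363,198.94 → $4,363,200; Nwosu 428,611.06 → $428,610.

Quinlan: $2,706,500 · Orozco: $4,363,200 · Nwosu: $428,610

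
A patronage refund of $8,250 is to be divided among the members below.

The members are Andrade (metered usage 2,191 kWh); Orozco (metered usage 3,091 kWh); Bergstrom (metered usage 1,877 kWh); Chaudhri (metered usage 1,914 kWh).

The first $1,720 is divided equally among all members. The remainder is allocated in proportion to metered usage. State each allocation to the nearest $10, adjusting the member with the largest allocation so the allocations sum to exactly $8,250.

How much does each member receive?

Andrade: $2,010; Orozco: $2,650; Bergstrom: $1,780; Chaudhri: $1,810

First tranche $1,720 split equally: $430 each.
Remainder $6,530 by metered usage (total 9,073): Andrade 1,576.90 → $1,580; Orozco 2,224.65 → $2,220; Bergstrom 1,350.91 → $1,350; Chaudhri 1,377.54 → $1,380.
Totals: Andrade $430 + $1,580 = $2,010; Orozco $430 + $2,220 = $2,650; Bergstrom $430 + $1,350 = $1,780; Chaudhri $430 + $1,380 = $1,810.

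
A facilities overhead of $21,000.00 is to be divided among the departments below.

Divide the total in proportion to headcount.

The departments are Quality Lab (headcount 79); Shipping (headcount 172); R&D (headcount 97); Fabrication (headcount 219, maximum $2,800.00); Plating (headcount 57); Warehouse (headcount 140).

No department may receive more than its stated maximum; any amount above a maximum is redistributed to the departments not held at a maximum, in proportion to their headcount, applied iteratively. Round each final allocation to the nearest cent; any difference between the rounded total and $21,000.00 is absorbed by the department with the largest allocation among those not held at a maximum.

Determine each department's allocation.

Quality Lab: $2,638.17 | Shipping: $5,743.84 | R&D: $3,239.27 | Fabrication: $2,800.00 | Plating: $1,903.49 | Warehouse: $4,675.23

Combined headcount = 764.
Proportional shares (ignoring caps): Quality Lab 2,171.4660; Shipping 4,727.7487; R&D 2,666.2304; Fabrication 6,019.6335; Plating 1,566.7539; Warehouse 3,848.1675.
Capped: Fabrication ($2,800.00); residual $18,200.00 reallocated over remaining headcount 545.
Redistributed shares: Quality Lab 2,638.1651 → $2,638.17; Shipping 5,743.8532 → $5,743.85; R&D 3,239.2661 → $3,239.27; Plating 1,903.4862 → $1,903.49; Warehouse 4,675.2294 → $4,675.23.
Rounding difference −$0.01 applied to Shipping → $5,743.84.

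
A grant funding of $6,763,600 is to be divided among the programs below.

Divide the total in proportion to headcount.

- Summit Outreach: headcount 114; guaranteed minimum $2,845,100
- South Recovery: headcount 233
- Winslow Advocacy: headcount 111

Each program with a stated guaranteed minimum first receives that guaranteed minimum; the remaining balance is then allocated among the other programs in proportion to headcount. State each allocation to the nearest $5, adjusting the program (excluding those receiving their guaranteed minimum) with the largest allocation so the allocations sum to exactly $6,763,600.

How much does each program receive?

Minimums first: Summit Outreach $2,845,100. Remaining pool $3,918,500.
Remaining pool split over remaining headcount 344: South Recovery 2,654,100.29 → $2,654,100; Winslow Advocacy 1,264,399.71 → $1,264,400.

Summit Outreach: $2,845,100 · South Recovery: $2,654,100 · Winslow Advocacy: $1,264,400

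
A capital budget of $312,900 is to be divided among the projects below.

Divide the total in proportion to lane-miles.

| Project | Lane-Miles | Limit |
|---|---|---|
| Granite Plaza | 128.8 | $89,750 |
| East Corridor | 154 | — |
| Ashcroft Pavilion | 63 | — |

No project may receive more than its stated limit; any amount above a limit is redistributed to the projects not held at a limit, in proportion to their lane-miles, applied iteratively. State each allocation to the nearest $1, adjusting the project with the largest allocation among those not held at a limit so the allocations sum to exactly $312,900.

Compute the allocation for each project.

Granite Plaza: $89,750 · East Corridor: $158,365 · Ashcroft Pavilion: $64,785

Sum of lane-miles: 345.8.
Pro-rata shares before constraints: Granite Plaza 116,545.75; East Corridor 139,348.18; Ashcroft Pavilion 57,006.07.
Capped: Granite Plaza ($89,750); remaining pool $223,150 reallocated over remaining lane-miles 217.
Shares after redistribution: East Corridor 158,364.52 → $158,365; Ashcroft Pavilion 64,785.48 → $64,785.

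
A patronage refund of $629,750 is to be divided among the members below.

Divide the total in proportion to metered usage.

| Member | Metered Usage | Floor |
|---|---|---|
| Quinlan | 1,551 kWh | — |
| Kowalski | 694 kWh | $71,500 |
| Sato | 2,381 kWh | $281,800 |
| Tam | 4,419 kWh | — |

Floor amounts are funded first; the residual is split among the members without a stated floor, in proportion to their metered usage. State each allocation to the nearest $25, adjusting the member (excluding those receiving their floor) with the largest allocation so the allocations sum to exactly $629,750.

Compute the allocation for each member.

Quinlan: $71,825 | Kowalski: $71,500 | Sato: $281,800 | Tam: $204,625

Minimums first: Kowalski $71,500; Sato $281,800. Balance $276,450.
Balance split over remaining metered usage 5,970: Quinlan 71,821.43 → $71,825; Tam 204,628.57 → $204,625.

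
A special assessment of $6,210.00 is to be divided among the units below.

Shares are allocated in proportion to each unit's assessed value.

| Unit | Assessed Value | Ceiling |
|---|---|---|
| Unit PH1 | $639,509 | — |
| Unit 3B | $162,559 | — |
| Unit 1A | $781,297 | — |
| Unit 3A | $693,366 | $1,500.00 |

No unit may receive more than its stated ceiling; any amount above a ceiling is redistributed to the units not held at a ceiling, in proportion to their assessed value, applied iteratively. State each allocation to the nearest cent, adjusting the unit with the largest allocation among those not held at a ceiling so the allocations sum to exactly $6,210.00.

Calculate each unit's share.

Total assessed value = 2,276,731.
Proportional shares (ignoring caps): Unit PH1 1,744.3215; Unit 3B 443.3951; Unit 1A 2,131.0618; Unit 3A 1,891.2216.
Capped: Unit 3A ($1,500.00); remaining pool $4,710.00 reallocated over remaining assessed value 1,583,365.
Redistributed shares: Unit PH1 1,902.3329 → $1,902.33; Unit 3B 483.5606 → $483.56; Unit 1A 2,324.1065 → $2,324.11.

Unit PH1: $1,902.33 | Unit 3B: $483.56 | Unit 1A: $2,324.11 | Unit 3A: $1,500.00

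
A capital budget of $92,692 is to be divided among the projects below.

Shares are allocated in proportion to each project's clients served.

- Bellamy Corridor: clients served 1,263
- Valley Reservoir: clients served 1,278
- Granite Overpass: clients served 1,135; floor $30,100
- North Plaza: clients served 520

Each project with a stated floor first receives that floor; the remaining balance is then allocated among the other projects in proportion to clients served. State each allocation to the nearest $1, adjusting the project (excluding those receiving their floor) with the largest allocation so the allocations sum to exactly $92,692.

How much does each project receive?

Minimums first: Granite Overpass $30,100. Balance $62,592.
Balance split over remaining clients served 3,061: Bellamy Corridor 25,826.10 → $25,826; Valley Reservoir 26,132.82 → $26,133; North Plaza 10,633.07 → $10,633.

Bellamy Corridor: $25,826 | Valley Reservoir: $26,133 | Granite Overpass: $30,100 | North Plaza: $10,633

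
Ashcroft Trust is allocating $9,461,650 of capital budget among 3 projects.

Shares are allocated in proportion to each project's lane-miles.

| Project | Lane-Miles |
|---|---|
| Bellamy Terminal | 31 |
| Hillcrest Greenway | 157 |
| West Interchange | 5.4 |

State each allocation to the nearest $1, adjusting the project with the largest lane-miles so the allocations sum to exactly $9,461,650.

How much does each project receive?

Bellamy Terminal: $1,516,604 · Hillcrest Greenway: $7,680,863 · West Interchange: $264,183

Total lane-miles = 193.4.
Proportional shares: Bellamy Terminal 31/193.4 × $9,461,650 = 1,516,603.67; Hillcrest Greenway 157/193.4 × $9,461,650 = 7,680,863.75; West Interchange 5.4/193.4 × $9,461,650 = 264,182.57.
At nearest $1: Bellamy Terminal $1,516,604; Hillcrest Greenway $7,680,864; West Interchange $264,183. Sum = $9,461,651.
Difference $9,461,650 − $9,461,651 = −$1 applied to largest lane-miles (Hillcrest Greenway): Hillcrest Greenway becomes $7,680,863.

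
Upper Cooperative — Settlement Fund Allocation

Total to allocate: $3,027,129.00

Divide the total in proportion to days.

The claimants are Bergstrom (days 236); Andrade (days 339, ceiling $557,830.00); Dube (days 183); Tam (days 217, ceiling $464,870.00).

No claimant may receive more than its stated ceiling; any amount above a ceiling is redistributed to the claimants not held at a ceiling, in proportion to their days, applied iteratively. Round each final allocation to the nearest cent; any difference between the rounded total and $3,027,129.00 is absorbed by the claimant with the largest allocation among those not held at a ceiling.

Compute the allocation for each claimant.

Days total: 975.
Proportional shares (ignoring caps): Bergstrom 732,720.4554; Andrade 1,052,509.4677; Dube 568,168.8277; Tam 673,730.2492.
Held at cap: Andrade ($557,830.00), Tam ($464,870.00); remaining pool $2,004,429.00 reallocated over remaining days 419.
Remaining shares: Bergstrom 1,128,986.2625 → $1,128,986.26; Dube 875,442.7375 → $875,442.74.

Bergstrom: $1,128,986.26 | Andrade: $557,830.00 | Dube: $875,442.74 | Tam: $464,870.00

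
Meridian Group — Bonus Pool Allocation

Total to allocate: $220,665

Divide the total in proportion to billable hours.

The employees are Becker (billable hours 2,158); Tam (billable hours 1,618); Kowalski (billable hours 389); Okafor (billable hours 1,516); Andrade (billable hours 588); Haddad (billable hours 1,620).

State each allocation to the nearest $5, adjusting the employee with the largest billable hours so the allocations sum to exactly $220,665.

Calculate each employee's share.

Sum of billable hours: 7,889.
Pro-rata amounts: Becker 2,158/7,889 × $220,665 = 60,361.91; Tam 1,618/7,889 × $220,665 = 45,257.44; Kowalski 389/7,889 × $220,665 = 10,880.81; Okafor 1,516/7,889 × $220,665 = 42,404.38; Andrade 588/7,889 × $220,665 = 16,447.08; Haddad 1,620/7,889 × $220,665 = 45,313.39.
Rounded to nearest $5: Becker $60,360; Tam $45,255; Kowalski $10,880; Okafor $42,405; Andrade $16,445; Haddad $45,315. Sum = $220,660.
Difference $220,665 − $220,660 = +$5 applied to largest billable hours (Becker): Becker becomes $60,365.

Becker: $60,365; Tam: $45,255; Kowalski: $10,880; Okafor: $42,405; Andrade: $16,445; Haddad: $45,315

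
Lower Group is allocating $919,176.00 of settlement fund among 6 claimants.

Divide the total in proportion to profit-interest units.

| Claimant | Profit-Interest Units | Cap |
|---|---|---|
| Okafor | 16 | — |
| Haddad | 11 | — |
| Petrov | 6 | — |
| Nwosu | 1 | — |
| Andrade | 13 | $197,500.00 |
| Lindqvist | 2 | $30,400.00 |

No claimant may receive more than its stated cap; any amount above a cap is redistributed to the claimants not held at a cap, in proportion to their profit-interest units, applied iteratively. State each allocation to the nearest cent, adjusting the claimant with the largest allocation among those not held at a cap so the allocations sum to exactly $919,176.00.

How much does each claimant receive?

Total profit-interest units = 49.
Proportional shares (ignoring caps): Okafor 300,139.1020; Haddad 206,345.6327; Petrov 112,552.1633; Nwosu 18,758.6939; Andrade 243,863.0204; Lindqvist 37,517.3878.
Cap binds for Andrade ($197,500.00), Lindqvist ($30,400.00); residual $691,276.00 reallocated over remaining profit-interest units 34.
Shares after redistribution: Okafor 325,306.3529 → $325,306.35; Haddad 223,648.1176 → $223,648.12; Petrov 121,989.8824 → $121,989.88; Nwosu 20,331.6471 → $20,331.65.

Okafor: $325,306.35 · Haddad: $223,648.12 · Petrov: $121,989.88 · Nwosu: $20,331.65 · Andrade: $197,500.00 · Lindqvist: $30,400.00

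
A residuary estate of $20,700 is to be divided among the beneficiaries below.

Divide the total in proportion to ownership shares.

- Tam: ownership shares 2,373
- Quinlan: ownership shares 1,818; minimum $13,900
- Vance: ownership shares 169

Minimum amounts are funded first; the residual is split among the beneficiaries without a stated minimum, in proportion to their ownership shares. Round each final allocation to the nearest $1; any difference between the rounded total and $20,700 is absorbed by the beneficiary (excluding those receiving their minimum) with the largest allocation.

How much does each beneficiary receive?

Fund the minimums — Quinlan $13,900. Balance $6,800.
Balance split over remaining ownership shares 2,542: Tam 6,347.92 → $6,348; Vance 452.08 → $452.

Tam: $6,348 · Quinlan: $13,900 · Vance: $452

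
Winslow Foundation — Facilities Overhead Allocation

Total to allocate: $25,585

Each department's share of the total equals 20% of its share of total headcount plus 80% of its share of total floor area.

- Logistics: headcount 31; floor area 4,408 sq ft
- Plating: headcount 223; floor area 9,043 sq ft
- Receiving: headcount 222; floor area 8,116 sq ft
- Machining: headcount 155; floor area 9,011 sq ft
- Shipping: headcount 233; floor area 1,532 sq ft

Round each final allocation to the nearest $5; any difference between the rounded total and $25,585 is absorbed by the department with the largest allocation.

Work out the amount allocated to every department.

Logistics: $2,995; Plating: $7,085; Receiving: $6,490; Machining: $6,660; Shipping: $2,355

Headcount total 864; floor area total 32,110.
Combined weights (20% headcount + 80% floor area): Logistics 0.1170; Plating 0.2769; Receiving 0.2536; Machining 0.2604; Shipping 0.0921.
Pro-rata amounts: Logistics 2,993.40; Plating 7,085.02; Receiving 6,488.20; Machining 6,661.90; Shipping 2,356.48.
At nearest $5: Logistics $2,995; Plating $7,085; Receiving $6,490; Machining $6,660; Shipping $2,355. Sum = $25,585.
Sum already equals the total — no adjustment.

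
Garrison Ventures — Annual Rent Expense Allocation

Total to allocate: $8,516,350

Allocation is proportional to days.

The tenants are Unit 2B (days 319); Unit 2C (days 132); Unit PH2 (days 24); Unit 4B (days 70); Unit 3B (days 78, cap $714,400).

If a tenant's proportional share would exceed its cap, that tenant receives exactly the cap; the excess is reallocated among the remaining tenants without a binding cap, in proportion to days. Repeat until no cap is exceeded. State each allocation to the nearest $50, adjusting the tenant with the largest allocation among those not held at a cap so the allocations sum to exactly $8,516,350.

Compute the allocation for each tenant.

Sum of days: 623.
Pro-rata shares before constraints: Unit 2B 4,360,699.28; Unit 2C 1,804,427.29; Unit PH2 328,077.69; Unit 4B 956,893.26; Unit 3B 1,066,252.49.
Cap binds for Unit 3B ($714,400); remaining pool $7,801,950 reallocated over remaining days 545.
Remaining shares: Unit 2B 4,566,645.96 → $4,566,650; Unit 2C 1,889,646.61 → $1,889,650; Unit PH2 343,572.11 → $343,550; Unit 4B 1,002,085.32 → $1,002,100.

Unit 2B: $4,566,650; Unit 2C: $1,889,650; Unit PH2: $343,550; Unit 4B: $1,002,100; Unit 3B: $714,400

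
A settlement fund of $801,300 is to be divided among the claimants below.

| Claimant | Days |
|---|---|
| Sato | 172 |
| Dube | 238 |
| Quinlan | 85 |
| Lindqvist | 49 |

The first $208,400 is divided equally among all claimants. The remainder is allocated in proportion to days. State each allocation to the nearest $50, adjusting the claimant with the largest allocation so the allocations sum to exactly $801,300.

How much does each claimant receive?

First tranche $208,400 split equally: $52,100 each.
Remainder $592,900 by days (total 544): Sato 187,461.03 → $187,450; Dube 259,393.75 → $259,400; Quinlan 92,640.62 → $92,650; Lindqvist 53,404.60 → $53,400.
Totals: Sato $52,100 + $187,450 = $239,550; Dube $52,100 + $259,400 = $311,500; Quinlan $52,100 + $92,650 = $144,750; Lindqvist $52,100 + $53,400 = $105,500.

Sato: $239,550 · Dube: $311,500 · Quinlan: $144,750 · Lindqvist: $105,500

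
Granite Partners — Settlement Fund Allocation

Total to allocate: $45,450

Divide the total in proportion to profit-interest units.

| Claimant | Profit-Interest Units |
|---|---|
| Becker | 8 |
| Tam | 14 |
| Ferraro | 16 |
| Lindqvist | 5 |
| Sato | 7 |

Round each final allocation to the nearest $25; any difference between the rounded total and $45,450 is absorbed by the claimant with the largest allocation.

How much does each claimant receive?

Becker: $7,275; Tam: $12,725; Ferraro: $14,525; Lindqvist: $4,550; Sato: $6,375

Profit-interest units total: 50.
Pro-rata amounts: Becker 8/50 × $45,450 = 7,272.00; Tam 14/50 × $45,450 = 12,726.00; Ferraro 16/50 × $45,450 = 14,544.00; Lindqvist 5/50 × $45,450 = 4,545.00; Sato 7/50 × $45,450 = 6,363.00.
At nearest $25: Becker $7,275; Tam $12,725; Ferraro $14,550; Lindqvist $4,550; Sato $6,375. Sum = $45,475.
Difference $45,450 − $45,475 = −$25 applied to largest allocation (Ferraro): Ferraro becomes $14,525.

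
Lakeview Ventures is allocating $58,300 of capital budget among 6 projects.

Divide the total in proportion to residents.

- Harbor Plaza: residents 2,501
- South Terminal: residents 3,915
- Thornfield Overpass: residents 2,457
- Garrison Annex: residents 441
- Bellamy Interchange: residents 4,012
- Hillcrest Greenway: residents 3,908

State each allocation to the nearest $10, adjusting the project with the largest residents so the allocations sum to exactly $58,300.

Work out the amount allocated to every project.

Total residents = 17,234.
Unrounded shares: Harbor Plaza 2,501/17,234 × $58,300 = 8,460.50; South Terminal 3,915/17,234 × $58,300 = 13,243.85; Thornfield Overpass 2,457/17,234 × $58,300 = 8,311.66; Garrison Annex 441/17,234 × $58,300 = 1,491.84; Bellamy Interchange 4,012/17,234 × $58,300 = 13,571.99; Hillcrest Greenway 3,908/17,234 × $58,300 = 13,220.17.
At nearest $10: Harbor Plaza $8,460; South Terminal $13,240; Thornfield Overpass $8,310; Garrison Annex $1,490; Bellamy Interchange $13,570; Hillcrest Greenway $13,220. Sum = $58,290.
Difference $58,300 − $58,290 = +$10 applied to largest residents (Bellamy Interchange): Bellamy Interchange becomes $13,580.

Harbor Plaza: $8,460 · South Terminal: $13,240 · Thornfield Overpass: $8,310 · Garrison Annex: $1,490 · Bellamy Interchange: $13,580 · Hillcrest Greenway: $13,220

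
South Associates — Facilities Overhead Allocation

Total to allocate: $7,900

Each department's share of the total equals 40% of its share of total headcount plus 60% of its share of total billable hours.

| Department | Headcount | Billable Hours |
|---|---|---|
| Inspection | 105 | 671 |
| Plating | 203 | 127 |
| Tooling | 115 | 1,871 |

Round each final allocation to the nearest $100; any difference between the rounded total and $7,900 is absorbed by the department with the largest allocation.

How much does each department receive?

Headcount total 423; billable hours total 2,669.
Composite weights (40% headcount + 60% billable hours): Inspection 0.2501; Plating 0.2205; Tooling 0.5294.
Pro-rata amounts: Inspection 1,976.06; Plating 1,742.05; Tooling 4,181.90.
At nearest $100: Inspection $2,000; Plating $1,700; Tooling $4,200. Sum = $7,900.
Rounded total matches; no reconciliation needed.

Inspection: $2,000 · Plating: $1,700 · Tooling: $4,200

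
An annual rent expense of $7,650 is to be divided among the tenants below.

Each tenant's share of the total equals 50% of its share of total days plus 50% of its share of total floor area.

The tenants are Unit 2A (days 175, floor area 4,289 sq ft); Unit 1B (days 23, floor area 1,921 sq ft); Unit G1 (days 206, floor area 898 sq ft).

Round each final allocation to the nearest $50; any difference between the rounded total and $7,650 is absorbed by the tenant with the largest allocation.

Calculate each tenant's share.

Unit 2A: $3,950 · Unit 1B: $1,250 · Unit G1: $2,450

Totals — days 404, floor area 7,108.
Composite weights (50% days + 50% floor area): Unit 2A 0.5183; Unit 1B 0.1636; Unit G1 0.3181.
Raw shares: Unit 2A 3,964.89; Unit 1B 1,251.50; Unit G1 2,433.61.
After rounding ($50): Unit 2A $3,950; Unit 1B $1,250; Unit G1 $2,450. Sum = $7,650.
Sum already equals the total — no adjustment.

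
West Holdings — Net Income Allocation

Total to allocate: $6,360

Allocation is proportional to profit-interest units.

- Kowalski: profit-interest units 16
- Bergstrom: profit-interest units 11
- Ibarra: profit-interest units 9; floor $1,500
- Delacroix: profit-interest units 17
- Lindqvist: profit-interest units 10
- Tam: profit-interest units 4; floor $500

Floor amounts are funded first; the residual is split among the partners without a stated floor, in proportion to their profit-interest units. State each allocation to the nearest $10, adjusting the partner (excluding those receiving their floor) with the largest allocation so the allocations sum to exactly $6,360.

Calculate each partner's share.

Kowalski: $1,290; Bergstrom: $890; Ibarra: $1,500; Delacroix: $1,370; Lindqvist: $810; Tam: $500

Minimums first: Ibarra $1,500; Tam $500. Balance $4,360.
Balance split over remaining profit-interest units 54: Kowalski 1,291.85 → $1,290; Bergstrom 888.15 → $890; Delacroix 1,372.59 → $1,370; Lindqvist 807.41 → $810.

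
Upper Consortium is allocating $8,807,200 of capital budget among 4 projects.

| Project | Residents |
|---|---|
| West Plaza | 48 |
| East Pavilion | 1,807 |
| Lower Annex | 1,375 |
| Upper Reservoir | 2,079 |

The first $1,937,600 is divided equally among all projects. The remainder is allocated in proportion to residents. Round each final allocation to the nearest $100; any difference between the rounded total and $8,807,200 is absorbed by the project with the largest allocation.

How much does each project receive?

West Plaza: $546,500; East Pavilion: $2,822,600; Lower Annex: $2,263,600; Upper Reservoir: $3,174,500

Equal tier: $1,937,600 ÷ 4 = $484,400 apiece.
Remainder $6,869,600 by residents (total 5,309): West Plaza 62,109.78 → $62,100; East Pavilion 2,338,174.27 → $2,338,200; Lower Annex 1,779,186.29 → $1,779,200; Upper Reservoir 2,690,129.67 → $2,690,100.
Totals: West Plaza $484,400 + $62,100 = $546,500; East Pavilion $484,400 + $2,338,200 = $2,822,600; Lower Annex $484,400 + $1,779,200 = $2,263,600; Upper Reservoir $484,400 + $2,690,100 = $3,174,500.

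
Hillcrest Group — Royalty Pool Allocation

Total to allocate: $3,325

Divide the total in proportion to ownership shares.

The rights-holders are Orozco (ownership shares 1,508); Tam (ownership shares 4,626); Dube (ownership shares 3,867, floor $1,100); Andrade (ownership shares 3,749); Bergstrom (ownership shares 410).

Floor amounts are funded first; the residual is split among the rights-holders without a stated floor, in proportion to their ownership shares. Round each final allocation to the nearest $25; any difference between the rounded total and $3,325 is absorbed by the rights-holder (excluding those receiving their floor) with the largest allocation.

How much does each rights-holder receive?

Minimums first: Dube $1,100. Residual $2,225.
Residual split over remaining ownership shares 10,293: Orozco 325.98 → $325; Tam 999.99 → $1,000; Andrade 810.41 → $800; Bergstrom 88.63 → $100.

Orozco: $325 | Tam: $1,000 | Dube: $1,100 | Andrade: $800 | Bergstrom: $100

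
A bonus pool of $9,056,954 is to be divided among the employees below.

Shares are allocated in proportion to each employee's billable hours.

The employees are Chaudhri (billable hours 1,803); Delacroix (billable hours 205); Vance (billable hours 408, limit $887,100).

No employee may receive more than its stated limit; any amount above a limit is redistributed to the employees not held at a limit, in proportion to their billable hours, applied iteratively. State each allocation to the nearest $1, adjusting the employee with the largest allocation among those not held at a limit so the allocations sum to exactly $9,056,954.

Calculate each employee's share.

Total billable hours = 2,416.
Proportional shares (ignoring caps): Chaudhri 6,758,976.85; Delacroix 768,491.54; Vance 1,529,485.61.
Capped: Vance ($887,100); residual $8,169,854 reallocated over remaining billable hours 2,008.
Remaining shares: Chaudhri 7,335,780.26 → $7,335,780; Delacroix 834,073.74 → $834,074.

Chaudhri: $7,335,780 | Delacroix: $834,074 | Vance: $887,100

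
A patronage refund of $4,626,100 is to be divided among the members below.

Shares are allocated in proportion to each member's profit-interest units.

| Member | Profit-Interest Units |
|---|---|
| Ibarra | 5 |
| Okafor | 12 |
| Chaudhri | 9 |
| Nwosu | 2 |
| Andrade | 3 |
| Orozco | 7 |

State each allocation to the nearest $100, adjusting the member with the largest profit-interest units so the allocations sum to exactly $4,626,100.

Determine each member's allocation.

Combined profit-interest units = 5 + 12 + 9 + 2 + 3 + 7 = 38.
Pro-rata amounts: Ibarra 608,697.37; Okafor 1,460,873.68; Chaudhri 1,095,655.26; Nwosu 243,478.95; Andrade 365,218.42; Orozco 852,176.32.
At nearest $100: Ibarra $608,700; Okafor $1,460,900; Chaudhri $1,095,700; Nwosu $243,500; Andrade $365,200; Orozco $852,200. Sum = $4,626,200.
Difference $4,626,100 − $4,626,200 = −$100 applied to largest profit-interest units (Okafor): Okafor becomes $1,460,800.

Ibarra: $608,700; Okafor: $1,460,800; Chaudhri: $1,095,700; Nwosu: $243,500; Andrade: $365,200; Orozco: $852,200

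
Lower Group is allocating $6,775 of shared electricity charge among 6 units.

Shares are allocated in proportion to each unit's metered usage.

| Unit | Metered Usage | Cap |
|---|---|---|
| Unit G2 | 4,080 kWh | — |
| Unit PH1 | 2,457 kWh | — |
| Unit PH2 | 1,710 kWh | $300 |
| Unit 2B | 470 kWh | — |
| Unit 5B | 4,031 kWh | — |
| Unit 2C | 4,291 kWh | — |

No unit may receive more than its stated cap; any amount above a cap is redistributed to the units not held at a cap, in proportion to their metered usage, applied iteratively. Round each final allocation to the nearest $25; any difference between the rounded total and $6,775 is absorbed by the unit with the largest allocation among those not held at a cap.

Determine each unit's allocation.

Unit G2: $1,725 · Unit PH1: $1,050 · Unit PH2: $300 · Unit 2B: $200 · Unit 5B: $1,700 · Unit 2C: $1,800

Total metered usage = 17,039.
Pro-rata shares before constraints: Unit G2 1,622.28; Unit PH1 976.95; Unit PH2 679.93; Unit 2B 186.88; Unit 5B 1,602.80; Unit 2C 1,706.18.
Cap binds for Unit PH2 ($300); balance $6,475 reallocated over remaining metered usage 15,329.
Shares after redistribution: Unit G2 1,723.40 → $1,725; Unit PH1 1,037.84 → $1,050; Unit 2B 198.53 → $200; Unit 5B 1,702.70 → $1,700; Unit 2C 1,812.53 → $1,825.
Rounding difference −$25 applied to Unit 2C → $1,800.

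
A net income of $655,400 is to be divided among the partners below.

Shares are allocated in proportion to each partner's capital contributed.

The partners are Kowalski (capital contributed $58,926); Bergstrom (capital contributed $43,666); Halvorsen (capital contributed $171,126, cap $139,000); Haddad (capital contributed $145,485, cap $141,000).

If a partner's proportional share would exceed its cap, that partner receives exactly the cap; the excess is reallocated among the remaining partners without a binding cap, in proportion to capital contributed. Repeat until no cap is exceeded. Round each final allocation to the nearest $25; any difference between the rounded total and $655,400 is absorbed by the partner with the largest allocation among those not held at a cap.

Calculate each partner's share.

Kowalski: $215,625 · Bergstrom: $159,775 · Halvorsen: $139,000 · Haddad: $141,000

Sum of capital contributed: 419,203.
Unconstrained shares: Kowalski 92,127.44; Bergstrom 68,269.30; Halvorsen 267,545.75; Haddad 227,457.51.
Capped: Halvorsen ($139,000), Haddad ($141,000); remaining pool $375,400 reallocated over remaining capital contributed 102,592.
Remaining shares: Kowalski 215,619.35 → $215,625; Bergstrom 159,780.65 → $159,775.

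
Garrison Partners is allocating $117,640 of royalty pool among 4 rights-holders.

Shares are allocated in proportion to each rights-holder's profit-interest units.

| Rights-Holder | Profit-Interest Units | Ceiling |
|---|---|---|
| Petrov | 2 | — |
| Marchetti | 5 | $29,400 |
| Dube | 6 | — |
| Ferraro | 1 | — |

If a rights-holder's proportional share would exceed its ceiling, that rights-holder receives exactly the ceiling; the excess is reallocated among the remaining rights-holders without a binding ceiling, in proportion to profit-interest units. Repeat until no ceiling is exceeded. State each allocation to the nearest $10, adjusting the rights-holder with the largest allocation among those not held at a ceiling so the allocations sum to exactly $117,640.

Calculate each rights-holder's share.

Petrov: $19,610; Marchetti: $29,400; Dube: $58,830; Ferraro: $9,800

Profit-interest units total: 14.
Proportional shares (ignoring caps): Petrov 16,805.71; Marchetti 42,014.29; Dube 50,417.14; Ferraro 8,402.86.
Cap binds for Marchetti ($29,400); remaining pool $88,240 reallocated over remaining profit-interest units 9.
Shares after redistribution: Petrov 19,608.89 → $19,610; Dube 58,826.67 → $58,830; Ferraro 9,804.44 → $9,800.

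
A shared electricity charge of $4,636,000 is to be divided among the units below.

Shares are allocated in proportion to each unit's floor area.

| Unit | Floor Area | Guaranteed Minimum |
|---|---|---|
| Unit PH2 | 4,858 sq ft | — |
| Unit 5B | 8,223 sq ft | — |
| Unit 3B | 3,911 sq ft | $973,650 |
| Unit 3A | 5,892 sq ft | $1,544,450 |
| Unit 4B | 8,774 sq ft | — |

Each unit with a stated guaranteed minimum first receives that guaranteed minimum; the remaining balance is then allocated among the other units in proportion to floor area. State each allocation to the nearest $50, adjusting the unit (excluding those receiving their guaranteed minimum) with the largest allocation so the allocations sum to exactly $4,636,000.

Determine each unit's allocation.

Fund the minimums — Unit 3B $973,650; Unit 3A $1,544,450. Residual $2,117,900.
Residual split over remaining floor area 21,855: Unit PH2 470,773.65 → $470,750; Unit 5B 796,865.33 → $796,850; Unit 4B 850,261.02 → $850,250.
Rounding difference +$50 applied to Unit 4B → $850,300.

Unit PH2: $470,750 · Unit 5B: $796,850 · Unit 3B: $973,650 · Unit 3A: $1,544,450 · Unit 4B: $850,300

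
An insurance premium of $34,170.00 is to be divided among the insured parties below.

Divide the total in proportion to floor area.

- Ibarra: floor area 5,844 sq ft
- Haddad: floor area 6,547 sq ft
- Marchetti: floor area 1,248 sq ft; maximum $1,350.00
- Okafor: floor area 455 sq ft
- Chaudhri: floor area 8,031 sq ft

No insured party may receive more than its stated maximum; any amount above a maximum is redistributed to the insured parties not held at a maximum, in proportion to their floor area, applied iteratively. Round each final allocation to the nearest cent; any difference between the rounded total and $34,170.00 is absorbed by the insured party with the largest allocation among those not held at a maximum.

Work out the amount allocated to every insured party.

Ibarra: $9,187.15 | Haddad: $10,292.31 | Marchetti: $1,350.00 | Okafor: $715.29 | Chaudhri: $12,625.25

Total floor area = 22,125.
Pro-rata shares before constraints: Ibarra 9,025.5132; Haddad 10,111.2312; Marchetti 1,927.4197; Okafor 702.7051; Chaudhri 12,403.1308.
Cap binds for Marchetti ($1,350.00); balance $32,820.00 reallocated over remaining floor area 20,877.
Remaining shares: Ibarra 9,187.1476 → $9,187.15; Haddad 10,292.3092 → $10,292.31; Okafor 715.2896 → $715.29; Chaudhri 12,625.2536 → $12,625.25.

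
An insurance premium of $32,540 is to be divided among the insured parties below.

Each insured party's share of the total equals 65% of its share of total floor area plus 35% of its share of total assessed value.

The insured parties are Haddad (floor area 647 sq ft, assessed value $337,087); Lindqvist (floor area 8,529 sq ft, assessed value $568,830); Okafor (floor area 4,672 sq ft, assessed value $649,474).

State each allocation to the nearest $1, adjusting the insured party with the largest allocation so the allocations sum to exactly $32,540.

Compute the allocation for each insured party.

Haddad: $3,456 · Lindqvist: $17,193 · Okafor: $11,891

Totals — floor area 13,848, assessed value 1,555,391.
Composite weights (65% floor area + 35% assessed value): Haddad 0.1062; Lindqvist 0.5283; Okafor 0.3654.
Unrounded shares: Haddad 3,456.45; Lindqvist 17,192.06; Okafor 11,891.49.
After rounding ($1): Haddad $3,456; Lindqvist $17,192; Okafor $11,891. Sum = $32,539.
Difference $32,540 − $32,539 = +$1 applied to largest allocation (Lindqvist): Lindqvist becomes $17,193.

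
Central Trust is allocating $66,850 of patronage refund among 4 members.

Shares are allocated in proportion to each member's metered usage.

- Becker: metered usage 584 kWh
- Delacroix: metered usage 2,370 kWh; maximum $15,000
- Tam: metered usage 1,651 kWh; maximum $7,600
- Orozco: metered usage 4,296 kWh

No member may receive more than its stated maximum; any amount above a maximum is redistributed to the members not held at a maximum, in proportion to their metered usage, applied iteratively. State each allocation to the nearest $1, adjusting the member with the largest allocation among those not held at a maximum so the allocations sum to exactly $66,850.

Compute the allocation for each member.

Becker: $5,295 | Delacroix: $15,000 | Tam: $7,600 | Orozco: $38,955

Metered usage total: 8,901.
Unconstrained shares: Becker 4,386.07; Delacroix 17,799.63; Tam 12,399.66; Orozco 32,264.64.
Capped: Delacroix ($15,000), Tam ($7,600); remaining pool $44,250 reallocated over remaining metered usage 4,880.
Remaining shares: Becker 5,295.49 → $5,295; Orozco 38,954.51 → $38,955.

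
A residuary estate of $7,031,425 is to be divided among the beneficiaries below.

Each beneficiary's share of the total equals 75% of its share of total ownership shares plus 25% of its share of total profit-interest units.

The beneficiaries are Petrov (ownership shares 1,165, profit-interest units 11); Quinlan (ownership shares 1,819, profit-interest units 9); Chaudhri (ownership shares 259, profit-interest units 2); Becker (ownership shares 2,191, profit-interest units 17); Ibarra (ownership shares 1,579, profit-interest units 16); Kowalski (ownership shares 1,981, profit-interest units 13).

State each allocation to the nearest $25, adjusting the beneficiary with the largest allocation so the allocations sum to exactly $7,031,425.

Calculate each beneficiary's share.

Totals — ownership shares 8,994, profit-interest units 68.
Combined weights (75% ownership shares + 25% profit-interest units): Petrov 0.1376; Quinlan 0.1848; Chaudhri 0.0290; Becker 0.2452; Ibarra 0.1905; Kowalski 0.2130.
Unrounded shares: Petrov 967,448.67; Quinlan 1,299,215.32; Chaudhri 203,564.49; Becker 1,724,141.53; Ibarra 1,339,448.80; Kowalski 1,497,606.19.
Rounded to nearest $25: Petrov $967,450; Quinlan $1,299,225; Chaudhri $203,575; Becker $1,724,150; Ibarra $1,339,450; Kowalski $1,497,600. Sum = $7,031,450.
Difference $7,031,425 − $7,031,450 = −$25 applied to largest allocation (Becker): Becker becomes $1,724,125.

Petrov: $967,450 · Quinlan: $1,299,225 · Chaudhri: $203,575 · Becker: $1,724,125 · Ibarra: $1,339,450 · Kowalski: $1,497,600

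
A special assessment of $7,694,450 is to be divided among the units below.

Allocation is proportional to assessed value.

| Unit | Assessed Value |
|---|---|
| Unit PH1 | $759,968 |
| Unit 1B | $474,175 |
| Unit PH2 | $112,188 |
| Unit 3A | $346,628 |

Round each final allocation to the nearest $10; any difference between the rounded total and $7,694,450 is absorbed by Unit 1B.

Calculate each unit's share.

Combined assessed value = 1,692,959.
Raw shares: Unit PH1 759,968/1,692,959 × $7,694,450 = 3,454,032.72; Unit 1B 474,175/1,692,959 × $7,694,450 = 2,155,111.75; Unit PH2 112,188/1,692,959 × $7,694,450 = 509,891.24; Unit 3A 346,628/1,692,959 × $7,694,450 = 1,575,414.30.
Rounded to nearest $10: Unit PH1 $3,454,030; Unit 1B $2,155,110; Unit PH2 $509,890; Unit 3A $1,575,410. Sum = $7,694,440.
Difference $7,694,450 − $7,694,440 = +$10 applied to Unit 1B: Unit 1B becomes $2,155,120.

Unit PH1: $3,454,030 · Unit 1B: $2,155,120 · Unit PH2: $509,890 · Unit 3A: $1,575,410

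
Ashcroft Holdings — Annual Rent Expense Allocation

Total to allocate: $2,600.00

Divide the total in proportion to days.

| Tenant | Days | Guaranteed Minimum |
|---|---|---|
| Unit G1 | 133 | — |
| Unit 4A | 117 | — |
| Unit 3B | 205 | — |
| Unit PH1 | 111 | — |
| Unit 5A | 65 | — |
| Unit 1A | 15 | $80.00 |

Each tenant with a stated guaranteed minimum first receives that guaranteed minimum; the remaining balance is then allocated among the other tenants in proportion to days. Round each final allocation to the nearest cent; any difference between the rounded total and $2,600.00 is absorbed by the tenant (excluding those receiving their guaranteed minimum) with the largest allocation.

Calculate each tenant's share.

Guaranteed amounts: Unit 1A $80.00. Remaining pool $2,520.00.
Remaining pool split over remaining days 631: Unit G1 531.1569 → $531.16; Unit 4A 467.2583 → $467.26; Unit 3B 818.7005 → $818.70; Unit PH1 443.2964 → $443.30; Unit 5A 259.5880 → $259.59.
Rounding difference −$0.01 applied to Unit 3B → $818.69.

Unit G1: $531.16; Unit 4A: $467.26; Unit 3B: $818.69; Unit PH1: $443.30; Unit 5A: $259.59; Unit 1A: $80.00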